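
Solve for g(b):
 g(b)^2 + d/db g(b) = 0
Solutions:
 g(b) = 1/(C1 + b)


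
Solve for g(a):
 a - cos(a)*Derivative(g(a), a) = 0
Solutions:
 g(a) = C1 + Integral(a/cos(a), a)


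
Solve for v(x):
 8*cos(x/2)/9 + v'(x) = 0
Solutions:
 v(x) = C1 - 16*sin(x/2)/9


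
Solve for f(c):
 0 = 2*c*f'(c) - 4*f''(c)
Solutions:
 f(c) = C1 + C2*erfi(c/2)


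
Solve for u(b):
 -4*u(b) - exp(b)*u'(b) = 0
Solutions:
 u(b) = C1*exp(4*exp(-b))


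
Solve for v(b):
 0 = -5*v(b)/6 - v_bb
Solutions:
 v(b) = C1*sin(sqrt(30)*b/6) + C2*cos(sqrt(30)*b/6)


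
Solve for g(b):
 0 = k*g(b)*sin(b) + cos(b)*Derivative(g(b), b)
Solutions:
 g(b) = C1*exp(k*log(cos(b)))


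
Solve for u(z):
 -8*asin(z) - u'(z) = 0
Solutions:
 u(z) = C1 - 8*z*asin(z) - 8*sqrt(1 - z^2)


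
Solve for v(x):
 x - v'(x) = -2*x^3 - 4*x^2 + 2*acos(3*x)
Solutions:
 v(x) = C1 + x^4/2 + 4*x^3/3 + x^2/2 - 2*x*acos(3*x) + 2*sqrt(1 - 9*x^2)/3


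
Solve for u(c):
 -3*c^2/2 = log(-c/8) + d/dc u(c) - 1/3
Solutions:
 u(c) = C1 - c^3/2 - c*log(-c) + c*(4/3 + 3*log(2))


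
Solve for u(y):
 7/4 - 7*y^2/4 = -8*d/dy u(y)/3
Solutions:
 u(y) = C1 + 7*y^3/32 - 21*y/32


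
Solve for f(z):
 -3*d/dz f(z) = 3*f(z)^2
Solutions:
 f(z) = 1/(C1 + z)


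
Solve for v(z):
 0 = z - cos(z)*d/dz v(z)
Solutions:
 v(z) = C1 + Integral(z/cos(z), z)


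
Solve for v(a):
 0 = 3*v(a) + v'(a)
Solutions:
 v(a) = C1*exp(-3*a)


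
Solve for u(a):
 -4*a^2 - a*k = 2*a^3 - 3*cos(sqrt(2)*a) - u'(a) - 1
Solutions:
 u(a) = C1 + a^4/2 + 4*a^3/3 + a^2*k/2 - a - 3*sqrt(2)*sin(sqrt(2)*a)/2


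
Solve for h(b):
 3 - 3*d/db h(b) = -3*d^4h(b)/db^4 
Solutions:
 h(b) = C1 + C4*exp(b) + b + (C2*sin(sqrt(3)*b/2) + C3*cos(sqrt(3)*b/2))*exp(-b/2)


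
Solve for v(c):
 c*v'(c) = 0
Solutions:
 v(c) = C1


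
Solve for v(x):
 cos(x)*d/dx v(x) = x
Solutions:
 v(x) = C1 + Integral(x/cos(x), x)


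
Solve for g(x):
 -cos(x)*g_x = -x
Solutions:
 g(x) = C1 + Integral(x/cos(x), x)


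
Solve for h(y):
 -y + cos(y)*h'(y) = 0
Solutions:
 h(y) = C1 + Integral(y/cos(y), y)


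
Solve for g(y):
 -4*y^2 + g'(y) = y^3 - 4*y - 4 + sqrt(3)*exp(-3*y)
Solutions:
 g(y) = C1 + y^4/4 + 4*y^3/3 - 2*y^2 - 4*y - sqrt(3)*exp(-3*y)/3


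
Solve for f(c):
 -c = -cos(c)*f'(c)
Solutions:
 f(c) = C1 + Integral(c/cos(c), c)


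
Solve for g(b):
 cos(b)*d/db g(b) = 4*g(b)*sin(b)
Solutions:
 g(b) = C1/cos(b)^4


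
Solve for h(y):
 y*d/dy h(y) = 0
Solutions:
 h(y) = C1


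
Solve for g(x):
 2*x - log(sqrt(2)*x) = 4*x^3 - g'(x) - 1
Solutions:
 g(x) = C1 + x^4 - x^2 + x*log(x) - 2*x + x*log(2)/2


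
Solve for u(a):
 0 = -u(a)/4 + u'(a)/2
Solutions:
 u(a) = C1*exp(a/2)


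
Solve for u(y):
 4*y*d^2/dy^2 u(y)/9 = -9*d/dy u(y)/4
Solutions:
 u(y) = C1 + C2/y^(65/16)


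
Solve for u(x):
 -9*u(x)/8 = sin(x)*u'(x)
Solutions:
 u(x) = C1*(cos(x) + 1)^(9/16)/(cos(x) - 1)^(9/16)


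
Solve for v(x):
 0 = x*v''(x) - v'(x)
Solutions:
 v(x) = C1 + C2*x^2


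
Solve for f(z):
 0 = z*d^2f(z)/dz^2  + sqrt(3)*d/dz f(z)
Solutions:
 f(z) = C1 + C2*z^(1 - sqrt(3))


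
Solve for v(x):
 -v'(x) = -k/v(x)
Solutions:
 v(x) = -sqrt(C1 + 2*k*x)
 v(x) = sqrt(C1 + 2*k*x)


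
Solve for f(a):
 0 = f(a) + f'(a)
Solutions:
 f(a) = C1*exp(-a)


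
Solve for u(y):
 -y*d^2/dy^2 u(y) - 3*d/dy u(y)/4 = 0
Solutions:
 u(y) = C1 + C2*y^(1/4)


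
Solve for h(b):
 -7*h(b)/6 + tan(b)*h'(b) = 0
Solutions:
 h(b) = C1*sin(b)^(7/6)


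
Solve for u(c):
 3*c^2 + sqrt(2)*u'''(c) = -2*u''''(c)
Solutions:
 u(c) = C1 + C2*c + C3*c^2 + C4*exp(-sqrt(2)*c/2) - sqrt(2)*c^5/40 + c^4/4 - sqrt(2)*c^3


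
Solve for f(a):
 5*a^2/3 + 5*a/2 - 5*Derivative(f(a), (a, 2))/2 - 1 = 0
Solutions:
 f(a) = C1 + C2*a + a^4/18 + a^3/6 - a^2/5


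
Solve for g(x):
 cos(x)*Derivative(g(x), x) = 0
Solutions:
 g(x) = C1


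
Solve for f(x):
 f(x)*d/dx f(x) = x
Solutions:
 f(x) = -sqrt(C1 + x^2)
 f(x) = sqrt(C1 + x^2)


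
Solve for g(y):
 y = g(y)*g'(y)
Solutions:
 g(y) = -sqrt(C1 + y^2)
 g(y) = sqrt(C1 + y^2)


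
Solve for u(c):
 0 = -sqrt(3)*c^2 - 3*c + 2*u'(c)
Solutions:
 u(c) = C1 + sqrt(3)*c^3/6 + 3*c^2/4


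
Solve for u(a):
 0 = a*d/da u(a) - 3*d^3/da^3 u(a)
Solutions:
 u(a) = C1 + Integral(C2*airyai(3^(2/3)*a/3) + C3*airybi(3^(2/3)*a/3), a)


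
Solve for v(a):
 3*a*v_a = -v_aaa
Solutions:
 v(a) = C1 + Integral(C2*airyai(-3^(1/3)*a) + C3*airybi(-3^(1/3)*a), a)


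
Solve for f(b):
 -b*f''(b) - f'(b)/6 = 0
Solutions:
 f(b) = C1 + C2*b^(5/6)


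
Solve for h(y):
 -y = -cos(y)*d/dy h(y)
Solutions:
 h(y) = C1 + Integral(y/cos(y), y)


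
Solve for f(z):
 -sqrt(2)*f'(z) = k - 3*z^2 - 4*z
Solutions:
 f(z) = C1 - sqrt(2)*k*z/2 + sqrt(2)*z^3/2 + sqrt(2)*z^2


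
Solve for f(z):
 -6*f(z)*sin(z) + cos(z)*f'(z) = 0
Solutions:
 f(z) = C1/cos(z)^6


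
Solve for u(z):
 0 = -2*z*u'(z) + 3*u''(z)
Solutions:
 u(z) = C1 + C2*erfi(sqrt(3)*z/3)


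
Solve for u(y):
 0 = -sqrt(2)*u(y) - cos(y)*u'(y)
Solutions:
 u(y) = C1*(sin(y) - 1)^(sqrt(2)/2)/(sin(y) + 1)^(sqrt(2)/2)


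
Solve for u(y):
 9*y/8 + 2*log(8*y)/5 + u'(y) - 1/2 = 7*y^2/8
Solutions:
 u(y) = C1 + 7*y^3/24 - 9*y^2/16 - 2*y*log(y)/5 - 6*y*log(2)/5 + 9*y/10


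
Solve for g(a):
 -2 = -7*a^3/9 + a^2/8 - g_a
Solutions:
 g(a) = C1 - 7*a^4/36 + a^3/24 + 2*a


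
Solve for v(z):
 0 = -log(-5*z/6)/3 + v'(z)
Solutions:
 v(z) = C1 + z*log(-z)/3 + z*(-log(6) - 1 + log(5))/3


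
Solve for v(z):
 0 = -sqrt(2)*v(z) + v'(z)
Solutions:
 v(z) = C1*exp(sqrt(2)*z)


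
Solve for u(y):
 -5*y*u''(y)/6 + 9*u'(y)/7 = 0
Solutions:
 u(y) = C1 + C2*y^(89/35)


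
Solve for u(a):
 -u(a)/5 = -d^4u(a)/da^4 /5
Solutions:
 u(a) = C1*exp(-a) + C2*exp(a) + C3*sin(a) + C4*cos(a)


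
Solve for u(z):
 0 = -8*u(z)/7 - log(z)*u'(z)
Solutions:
 u(z) = C1*exp(-8*li(z)/7)


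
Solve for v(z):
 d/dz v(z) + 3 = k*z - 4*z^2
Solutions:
 v(z) = C1 + k*z^2/2 - 4*z^3/3 - 3*z


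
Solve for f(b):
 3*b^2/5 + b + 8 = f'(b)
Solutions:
 f(b) = C1 + b^3/5 + b^2/2 + 8*b


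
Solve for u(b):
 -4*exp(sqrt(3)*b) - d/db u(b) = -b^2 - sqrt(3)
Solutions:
 u(b) = C1 + b^3/3 + sqrt(3)*b - 4*sqrt(3)*exp(sqrt(3)*b)/3


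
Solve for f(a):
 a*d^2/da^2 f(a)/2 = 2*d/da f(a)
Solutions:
 f(a) = C1 + C2*a^5


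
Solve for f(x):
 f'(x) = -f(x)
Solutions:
 f(x) = C1*exp(-x)


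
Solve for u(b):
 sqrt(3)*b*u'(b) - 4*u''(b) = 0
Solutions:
 u(b) = C1 + C2*erfi(sqrt(2)*3^(1/4)*b/4)


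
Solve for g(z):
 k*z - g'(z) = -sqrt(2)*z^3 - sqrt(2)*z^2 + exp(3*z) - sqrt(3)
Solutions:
 g(z) = C1 + k*z^2/2 + sqrt(2)*z^4/4 + sqrt(2)*z^3/3 + sqrt(3)*z - exp(3*z)/3


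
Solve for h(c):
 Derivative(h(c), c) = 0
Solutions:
 h(c) = C1


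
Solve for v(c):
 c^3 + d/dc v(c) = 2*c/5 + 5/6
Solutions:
 v(c) = C1 - c^4/4 + c^2/5 + 5*c/6


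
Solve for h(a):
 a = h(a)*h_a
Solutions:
 h(a) = -sqrt(C1 + a^2)
 h(a) = sqrt(C1 + a^2)


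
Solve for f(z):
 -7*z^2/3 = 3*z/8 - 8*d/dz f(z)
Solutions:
 f(z) = C1 + 7*z^3/72 + 3*z^2/128


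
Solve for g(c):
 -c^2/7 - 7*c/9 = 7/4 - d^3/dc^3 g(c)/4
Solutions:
 g(c) = C1 + C2*c + C3*c^2 + c^5/105 + 7*c^4/54 + 7*c^3/6


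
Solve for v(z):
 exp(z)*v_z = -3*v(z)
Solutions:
 v(z) = C1*exp(3*exp(-z))


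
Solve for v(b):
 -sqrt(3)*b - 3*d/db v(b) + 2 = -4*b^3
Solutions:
 v(b) = C1 + b^4/3 - sqrt(3)*b^2/6 + 2*b/3


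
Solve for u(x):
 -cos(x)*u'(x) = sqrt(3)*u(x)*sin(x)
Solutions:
 u(x) = C1*cos(x)^(sqrt(3))


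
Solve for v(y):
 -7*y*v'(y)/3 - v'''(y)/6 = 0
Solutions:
 v(y) = C1 + Integral(C2*airyai(-14^(1/3)*y) + C3*airybi(-14^(1/3)*y), y)


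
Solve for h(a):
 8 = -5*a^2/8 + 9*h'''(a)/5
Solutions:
 h(a) = C1 + C2*a + C3*a^2 + 5*a^5/864 + 20*a^3/27


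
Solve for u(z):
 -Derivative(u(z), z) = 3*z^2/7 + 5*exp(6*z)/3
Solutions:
 u(z) = C1 - z^3/7 - 5*exp(6*z)/18


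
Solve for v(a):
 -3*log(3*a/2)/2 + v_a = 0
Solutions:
 v(a) = C1 + 3*a*log(a)/2 - 3*a/2 - 3*a*log(2)/2 + 3*a*log(3)/2


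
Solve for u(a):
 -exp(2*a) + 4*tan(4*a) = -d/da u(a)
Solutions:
 u(a) = C1 + exp(2*a)/2 + log(cos(4*a))


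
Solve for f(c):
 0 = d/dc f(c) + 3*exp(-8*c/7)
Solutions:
 f(c) = C1 + 21*exp(-8*c/7)/8


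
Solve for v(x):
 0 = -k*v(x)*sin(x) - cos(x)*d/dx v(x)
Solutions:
 v(x) = C1*exp(k*log(cos(x)))


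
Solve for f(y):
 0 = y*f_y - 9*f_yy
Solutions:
 f(y) = C1 + C2*erfi(sqrt(2)*y/6)


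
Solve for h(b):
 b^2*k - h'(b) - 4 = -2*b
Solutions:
 h(b) = C1 + b^3*k/3 + b^2 - 4*b


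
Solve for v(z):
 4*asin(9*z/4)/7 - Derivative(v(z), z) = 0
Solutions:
 v(z) = C1 + 4*z*asin(9*z/4)/7 + 4*sqrt(16 - 81*z^2)/63


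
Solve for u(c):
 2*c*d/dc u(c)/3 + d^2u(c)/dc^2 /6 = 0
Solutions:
 u(c) = C1 + C2*erf(sqrt(2)*c)


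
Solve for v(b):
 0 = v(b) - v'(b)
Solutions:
 v(b) = C1*exp(b)


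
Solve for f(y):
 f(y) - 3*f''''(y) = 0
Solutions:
 f(y) = C1*exp(-3^(3/4)*y/3) + C2*exp(3^(3/4)*y/3) + C3*sin(3^(3/4)*y/3) + C4*cos(3^(3/4)*y/3)


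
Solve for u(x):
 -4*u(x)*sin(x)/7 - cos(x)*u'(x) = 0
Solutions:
 u(x) = C1*cos(x)^(4/7)


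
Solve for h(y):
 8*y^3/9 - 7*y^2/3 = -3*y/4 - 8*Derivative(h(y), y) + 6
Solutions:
 h(y) = C1 - y^4/36 + 7*y^3/72 - 3*y^2/64 + 3*y/4


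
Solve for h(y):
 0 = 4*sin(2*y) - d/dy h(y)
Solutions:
 h(y) = C1 - 2*cos(2*y)


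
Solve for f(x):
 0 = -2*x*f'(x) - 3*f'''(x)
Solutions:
 f(x) = C1 + Integral(C2*airyai(-2^(1/3)*3^(2/3)*x/3) + C3*airybi(-2^(1/3)*3^(2/3)*x/3), x)


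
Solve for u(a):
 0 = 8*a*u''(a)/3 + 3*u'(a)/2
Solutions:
 u(a) = C1 + C2*a^(7/16)


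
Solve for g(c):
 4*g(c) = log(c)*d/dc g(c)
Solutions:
 g(c) = C1*exp(4*li(c))


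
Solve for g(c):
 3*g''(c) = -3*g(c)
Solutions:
 g(c) = C1*sin(c) + C2*cos(c)


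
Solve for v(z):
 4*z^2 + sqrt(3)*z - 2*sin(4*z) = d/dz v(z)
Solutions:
 v(z) = C1 + 4*z^3/3 + sqrt(3)*z^2/2 + cos(4*z)/2


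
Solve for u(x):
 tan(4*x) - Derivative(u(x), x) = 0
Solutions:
 u(x) = C1 - log(cos(4*x))/4


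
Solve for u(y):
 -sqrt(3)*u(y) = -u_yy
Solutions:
 u(y) = C1*exp(-3^(1/4)*y) + C2*exp(3^(1/4)*y)


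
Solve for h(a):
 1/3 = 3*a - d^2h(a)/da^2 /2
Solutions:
 h(a) = C1 + C2*a + a^3 - a^2/3


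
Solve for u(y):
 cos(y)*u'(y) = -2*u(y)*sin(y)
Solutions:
 u(y) = C1*cos(y)^2


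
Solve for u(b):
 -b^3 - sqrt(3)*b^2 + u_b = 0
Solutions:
 u(b) = C1 + b^4/4 + sqrt(3)*b^3/3


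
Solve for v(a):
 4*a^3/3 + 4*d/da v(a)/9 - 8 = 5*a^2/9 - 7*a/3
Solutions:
 v(a) = C1 - 3*a^4/4 + 5*a^3/12 - 21*a^2/8 + 18*a


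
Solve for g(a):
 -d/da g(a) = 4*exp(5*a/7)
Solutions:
 g(a) = C1 - 28*exp(5*a/7)/5


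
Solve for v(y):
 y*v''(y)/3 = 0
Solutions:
 v(y) = C1 + C2*y


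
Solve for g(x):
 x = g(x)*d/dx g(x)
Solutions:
 g(x) = -sqrt(C1 + x^2)
 g(x) = sqrt(C1 + x^2)


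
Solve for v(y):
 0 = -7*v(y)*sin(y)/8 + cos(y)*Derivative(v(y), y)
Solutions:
 v(y) = C1/cos(y)^(7/8)


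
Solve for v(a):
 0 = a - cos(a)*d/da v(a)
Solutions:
 v(a) = C1 + Integral(a/cos(a), a)


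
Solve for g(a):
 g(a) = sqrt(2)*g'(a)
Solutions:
 g(a) = C1*exp(sqrt(2)*a/2)


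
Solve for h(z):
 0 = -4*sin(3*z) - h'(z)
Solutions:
 h(z) = C1 + 4*cos(3*z)/3


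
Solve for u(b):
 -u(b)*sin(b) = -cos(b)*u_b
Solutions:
 u(b) = C1/cos(b)


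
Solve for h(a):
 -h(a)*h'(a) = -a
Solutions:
 h(a) = -sqrt(C1 + a^2)
 h(a) = sqrt(C1 + a^2)


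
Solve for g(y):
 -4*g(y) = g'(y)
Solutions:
 g(y) = C1*exp(-4*y)


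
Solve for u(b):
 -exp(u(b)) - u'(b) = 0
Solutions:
 u(b) = log(1/(C1 + b))


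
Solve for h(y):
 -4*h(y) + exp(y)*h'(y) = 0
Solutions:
 h(y) = C1*exp(-4*exp(-y))


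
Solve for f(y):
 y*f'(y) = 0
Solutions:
 f(y) = C1


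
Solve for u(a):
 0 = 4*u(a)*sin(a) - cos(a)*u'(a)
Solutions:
 u(a) = C1/cos(a)^4


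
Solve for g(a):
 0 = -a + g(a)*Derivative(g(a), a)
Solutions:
 g(a) = -sqrt(C1 + a^2)
 g(a) = sqrt(C1 + a^2)


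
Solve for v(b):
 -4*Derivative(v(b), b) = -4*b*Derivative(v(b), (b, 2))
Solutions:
 v(b) = C1 + C2*b^2


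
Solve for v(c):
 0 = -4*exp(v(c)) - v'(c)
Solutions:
 v(c) = log(1/(C1 + 4*c))


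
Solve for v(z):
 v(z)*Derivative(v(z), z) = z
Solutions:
 v(z) = -sqrt(C1 + z^2)
 v(z) = sqrt(C1 + z^2)


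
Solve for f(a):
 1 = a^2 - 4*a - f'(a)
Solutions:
 f(a) = C1 + a^3/3 - 2*a^2 - a


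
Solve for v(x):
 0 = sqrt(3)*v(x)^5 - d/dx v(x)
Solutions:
 v(x) = -(-1/(C1 + 4*sqrt(3)*x))^(1/4)
 v(x) = (-1/(C1 + 4*sqrt(3)*x))^(1/4)
 v(x) = -I*(-1/(C1 + 4*sqrt(3)*x))^(1/4)
 v(x) = I*(-1/(C1 + 4*sqrt(3)*x))^(1/4)


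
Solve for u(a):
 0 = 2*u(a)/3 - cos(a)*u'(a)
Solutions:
 u(a) = C1*(sin(a) + 1)^(1/3)/(sin(a) - 1)^(1/3)


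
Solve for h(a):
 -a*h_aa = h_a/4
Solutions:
 h(a) = C1 + C2*a^(3/4)


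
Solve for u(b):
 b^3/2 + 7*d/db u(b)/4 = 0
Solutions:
 u(b) = C1 - b^4/14


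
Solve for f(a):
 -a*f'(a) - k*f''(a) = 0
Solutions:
 f(a) = C1 + C2*sqrt(k)*erf(sqrt(2)*a*sqrt(1/k)/2)


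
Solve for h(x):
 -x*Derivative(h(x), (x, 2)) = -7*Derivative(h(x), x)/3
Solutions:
 h(x) = C1 + C2*x^(10/3)


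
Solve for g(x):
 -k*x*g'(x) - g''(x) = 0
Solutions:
 g(x) = Piecewise((-sqrt(2)*sqrt(pi)*C1*erf(sqrt(2)*sqrt(k)*x/2)/(2*sqrt(k)) - C2, (k > 0) | (k < 0)), (-C1*x - C2, True))


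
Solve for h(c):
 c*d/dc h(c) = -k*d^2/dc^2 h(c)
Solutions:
 h(c) = C1 + C2*sqrt(k)*erf(sqrt(2)*c*sqrt(1/k)/2)


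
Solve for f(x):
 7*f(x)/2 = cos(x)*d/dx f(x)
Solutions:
 f(x) = C1*(sin(x) + 1)^(7/4)/(sin(x) - 1)^(7/4)


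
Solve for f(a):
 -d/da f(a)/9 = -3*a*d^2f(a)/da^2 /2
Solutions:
 f(a) = C1 + C2*a^(29/27)


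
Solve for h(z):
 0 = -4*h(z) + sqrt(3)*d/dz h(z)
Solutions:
 h(z) = C1*exp(4*sqrt(3)*z/3)


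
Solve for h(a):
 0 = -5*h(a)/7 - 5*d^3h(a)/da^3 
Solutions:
 h(a) = C3*exp(-7^(2/3)*a/7) + (C1*sin(sqrt(3)*7^(2/3)*a/14) + C2*cos(sqrt(3)*7^(2/3)*a/14))*exp(7^(2/3)*a/14)


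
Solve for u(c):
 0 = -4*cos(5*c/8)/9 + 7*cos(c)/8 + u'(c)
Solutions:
 u(c) = C1 + 32*sin(5*c/8)/45 - 7*sin(c)/8


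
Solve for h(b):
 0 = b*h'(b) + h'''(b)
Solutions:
 h(b) = C1 + Integral(C2*airyai(-b) + C3*airybi(-b), b)


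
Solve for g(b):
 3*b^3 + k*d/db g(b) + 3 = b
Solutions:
 g(b) = C1 - 3*b^4/(4*k) + b^2/(2*k) - 3*b/k


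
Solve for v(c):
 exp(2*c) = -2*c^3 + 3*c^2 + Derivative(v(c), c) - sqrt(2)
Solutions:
 v(c) = C1 + c^4/2 - c^3 + sqrt(2)*c + exp(2*c)/2


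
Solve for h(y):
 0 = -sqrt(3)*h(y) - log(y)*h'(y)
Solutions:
 h(y) = C1*exp(-sqrt(3)*li(y))


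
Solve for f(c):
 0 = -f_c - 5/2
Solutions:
 f(c) = C1 - 5*c/2


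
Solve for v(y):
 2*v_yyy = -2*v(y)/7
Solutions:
 v(y) = C3*exp(-7^(2/3)*y/7) + (C1*sin(sqrt(3)*7^(2/3)*y/14) + C2*cos(sqrt(3)*7^(2/3)*y/14))*exp(7^(2/3)*y/14)


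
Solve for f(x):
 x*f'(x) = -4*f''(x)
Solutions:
 f(x) = C1 + C2*erf(sqrt(2)*x/4)


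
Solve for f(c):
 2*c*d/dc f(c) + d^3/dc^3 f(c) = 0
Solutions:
 f(c) = C1 + Integral(C2*airyai(-2^(1/3)*c) + C3*airybi(-2^(1/3)*c), c)


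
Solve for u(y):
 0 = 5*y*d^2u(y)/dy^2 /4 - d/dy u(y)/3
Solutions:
 u(y) = C1 + C2*y^(19/15)


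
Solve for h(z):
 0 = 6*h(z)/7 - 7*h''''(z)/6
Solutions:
 h(z) = C1*exp(-sqrt(42)*z/7) + C2*exp(sqrt(42)*z/7) + C3*sin(sqrt(42)*z/7) + C4*cos(sqrt(42)*z/7)


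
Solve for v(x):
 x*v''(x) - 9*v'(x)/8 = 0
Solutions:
 v(x) = C1 + C2*x^(17/8)


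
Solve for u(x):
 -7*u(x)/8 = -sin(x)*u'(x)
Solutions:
 u(x) = C1*(cos(x) - 1)^(7/16)/(cos(x) + 1)^(7/16)


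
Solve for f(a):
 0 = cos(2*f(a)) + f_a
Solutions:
 f(a) = -asin((C1 + exp(4*a))/(C1 - exp(4*a)))/2 + pi/2
 f(a) = asin((C1 + exp(4*a))/(C1 - exp(4*a)))/2


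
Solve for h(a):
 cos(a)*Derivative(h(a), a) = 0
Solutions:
 h(a) = C1


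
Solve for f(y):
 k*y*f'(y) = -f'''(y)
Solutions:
 f(y) = C1 + Integral(C2*airyai(y*(-k)^(1/3)) + C3*airybi(y*(-k)^(1/3)), y)


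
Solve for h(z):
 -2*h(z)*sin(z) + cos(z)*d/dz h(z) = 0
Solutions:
 h(z) = C1/cos(z)^2


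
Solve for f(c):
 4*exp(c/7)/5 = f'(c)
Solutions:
 f(c) = C1 + 28*exp(c/7)/5


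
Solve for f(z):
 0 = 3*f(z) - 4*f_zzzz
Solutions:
 f(z) = C1*exp(-sqrt(2)*3^(1/4)*z/2) + C2*exp(sqrt(2)*3^(1/4)*z/2) + C3*sin(sqrt(2)*3^(1/4)*z/2) + C4*cos(sqrt(2)*3^(1/4)*z/2)


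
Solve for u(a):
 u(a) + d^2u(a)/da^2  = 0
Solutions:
 u(a) = C1*sin(a) + C2*cos(a)


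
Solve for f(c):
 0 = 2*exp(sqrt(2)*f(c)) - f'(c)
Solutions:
 f(c) = sqrt(2)*(2*log(-1/(C1 + 2*c)) - log(2))/4


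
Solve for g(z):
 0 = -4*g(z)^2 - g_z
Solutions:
 g(z) = 1/(C1 + 4*z)


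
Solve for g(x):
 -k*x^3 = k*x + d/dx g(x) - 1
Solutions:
 g(x) = C1 - k*x^4/4 - k*x^2/2 + x


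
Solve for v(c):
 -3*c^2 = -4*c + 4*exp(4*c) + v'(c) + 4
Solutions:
 v(c) = C1 - c^3 + 2*c^2 - 4*c - exp(4*c)


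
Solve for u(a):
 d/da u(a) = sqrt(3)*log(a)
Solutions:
 u(a) = C1 + sqrt(3)*a*log(a) - sqrt(3)*a


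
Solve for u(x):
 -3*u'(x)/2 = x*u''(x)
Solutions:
 u(x) = C1 + C2/sqrt(x)


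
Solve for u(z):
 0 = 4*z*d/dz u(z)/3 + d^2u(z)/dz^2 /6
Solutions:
 u(z) = C1 + C2*erf(2*z)


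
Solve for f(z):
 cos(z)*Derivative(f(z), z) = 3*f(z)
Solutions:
 f(z) = C1*(sin(z) + 1)^(3/2)/(sin(z) - 1)^(3/2)


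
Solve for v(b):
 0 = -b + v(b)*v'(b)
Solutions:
 v(b) = -sqrt(C1 + b^2)
 v(b) = sqrt(C1 + b^2)


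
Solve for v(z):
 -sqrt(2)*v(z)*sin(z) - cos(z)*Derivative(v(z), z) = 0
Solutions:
 v(z) = C1*cos(z)^(sqrt(2))


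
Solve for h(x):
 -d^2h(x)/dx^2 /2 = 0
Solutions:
 h(x) = C1 + C2*x


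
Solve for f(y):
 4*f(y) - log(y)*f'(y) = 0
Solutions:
 f(y) = C1*exp(4*li(y))


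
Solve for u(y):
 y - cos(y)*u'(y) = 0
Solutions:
 u(y) = C1 + Integral(y/cos(y), y)


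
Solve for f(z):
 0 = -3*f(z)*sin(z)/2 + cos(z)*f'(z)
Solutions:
 f(z) = C1/cos(z)^(3/2)


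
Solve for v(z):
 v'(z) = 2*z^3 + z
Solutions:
 v(z) = C1 + z^4/2 + z^2/2


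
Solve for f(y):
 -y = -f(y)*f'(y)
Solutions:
 f(y) = -sqrt(C1 + y^2)
 f(y) = sqrt(C1 + y^2)


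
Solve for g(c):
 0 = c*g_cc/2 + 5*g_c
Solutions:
 g(c) = C1 + C2/c^9


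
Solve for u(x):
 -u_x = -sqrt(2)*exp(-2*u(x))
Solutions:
 u(x) = log(-sqrt(C1 + 2*sqrt(2)*x))
 u(x) = log(C1 + 2*sqrt(2)*x)/2


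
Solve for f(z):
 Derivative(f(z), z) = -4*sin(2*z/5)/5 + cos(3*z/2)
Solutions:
 f(z) = C1 + 2*sin(3*z/2)/3 + 2*cos(2*z/5)


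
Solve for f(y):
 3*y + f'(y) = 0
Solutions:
 f(y) = C1 - 3*y^2/2


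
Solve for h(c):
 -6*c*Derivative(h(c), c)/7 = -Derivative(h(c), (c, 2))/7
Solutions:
 h(c) = C1 + C2*erfi(sqrt(3)*c)


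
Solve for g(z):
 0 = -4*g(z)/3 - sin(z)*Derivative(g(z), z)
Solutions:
 g(z) = C1*(cos(z) + 1)^(2/3)/(cos(z) - 1)^(2/3)


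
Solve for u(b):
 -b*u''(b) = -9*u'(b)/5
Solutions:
 u(b) = C1 + C2*b^(14/5)


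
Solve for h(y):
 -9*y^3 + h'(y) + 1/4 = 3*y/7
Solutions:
 h(y) = C1 + 9*y^4/4 + 3*y^2/14 - y/4


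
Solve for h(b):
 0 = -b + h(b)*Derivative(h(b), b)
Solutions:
 h(b) = -sqrt(C1 + b^2)
 h(b) = sqrt(C1 + b^2)


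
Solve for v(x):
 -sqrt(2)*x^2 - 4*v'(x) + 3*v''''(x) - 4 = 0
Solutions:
 v(x) = C1 + C4*exp(6^(2/3)*x/3) - sqrt(2)*x^3/12 - x + (C2*sin(2^(2/3)*3^(1/6)*x/2) + C3*cos(2^(2/3)*3^(1/6)*x/2))*exp(-6^(2/3)*x/6)


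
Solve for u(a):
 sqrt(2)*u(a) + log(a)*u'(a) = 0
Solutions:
 u(a) = C1*exp(-sqrt(2)*li(a))


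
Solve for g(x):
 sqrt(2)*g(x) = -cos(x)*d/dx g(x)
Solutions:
 g(x) = C1*(sin(x) - 1)^(sqrt(2)/2)/(sin(x) + 1)^(sqrt(2)/2)


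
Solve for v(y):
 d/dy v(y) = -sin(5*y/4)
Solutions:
 v(y) = C1 + 4*cos(5*y/4)/5


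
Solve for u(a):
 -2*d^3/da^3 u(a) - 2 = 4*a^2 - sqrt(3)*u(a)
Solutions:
 u(a) = C3*exp(2^(2/3)*3^(1/6)*a/2) + 4*sqrt(3)*a^2/3 + (C1*sin(6^(2/3)*a/4) + C2*cos(6^(2/3)*a/4))*exp(-2^(2/3)*3^(1/6)*a/4) + 2*sqrt(3)/3


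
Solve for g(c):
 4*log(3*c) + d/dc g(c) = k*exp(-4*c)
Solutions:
 g(c) = C1 - 4*c*log(c) + 4*c*(1 - log(3)) - k*exp(-4*c)/4


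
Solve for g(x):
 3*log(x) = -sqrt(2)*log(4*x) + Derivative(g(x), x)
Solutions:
 g(x) = C1 + sqrt(2)*x*log(x) + 3*x*log(x) - 3*x - sqrt(2)*x + 2*sqrt(2)*x*log(2)


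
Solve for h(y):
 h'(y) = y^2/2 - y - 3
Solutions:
 h(y) = C1 + y^3/6 - y^2/2 - 3*y


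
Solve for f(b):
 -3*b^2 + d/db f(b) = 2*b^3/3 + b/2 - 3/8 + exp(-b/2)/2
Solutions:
 f(b) = C1 + b^4/6 + b^3 + b^2/4 - 3*b/8 - 1/sqrt(exp(b))


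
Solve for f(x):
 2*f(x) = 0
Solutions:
 f(x) = 0


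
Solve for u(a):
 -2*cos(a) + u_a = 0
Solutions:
 u(a) = C1 + 2*sin(a)


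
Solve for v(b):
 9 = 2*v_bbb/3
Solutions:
 v(b) = C1 + C2*b + C3*b^2 + 9*b^3/4


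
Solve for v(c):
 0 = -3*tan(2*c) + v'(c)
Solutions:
 v(c) = C1 - 3*log(cos(2*c))/2


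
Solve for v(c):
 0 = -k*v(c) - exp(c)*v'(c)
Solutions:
 v(c) = C1*exp(k*exp(-c))


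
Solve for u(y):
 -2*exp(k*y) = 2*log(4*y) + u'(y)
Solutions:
 u(y) = C1 - 2*y*log(y) + 2*y*(1 - 2*log(2)) + Piecewise((-2*exp(k*y)/k, Ne(k, 0)), (-2*y, True))


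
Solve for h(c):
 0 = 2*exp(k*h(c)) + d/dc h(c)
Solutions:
 h(c) = Piecewise((log(1/(C1*k + 2*c*k))/k, Ne(k, 0)), (nan, True))
 h(c) = Piecewise((C1 - 2*c, Eq(k, 0)), (nan, True))


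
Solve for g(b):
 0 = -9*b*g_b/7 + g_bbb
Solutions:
 g(b) = C1 + Integral(C2*airyai(21^(2/3)*b/7) + C3*airybi(21^(2/3)*b/7), b)


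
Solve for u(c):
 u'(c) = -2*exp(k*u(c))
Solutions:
 u(c) = Piecewise((log(1/(C1*k + 2*c*k))/k, Ne(k, 0)), (nan, True))
 u(c) = Piecewise((C1 - 2*c, Eq(k, 0)), (nan, True))


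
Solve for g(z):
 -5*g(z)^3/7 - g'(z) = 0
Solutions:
 g(z) = -sqrt(14)*sqrt(-1/(C1 - 5*z))/2
 g(z) = sqrt(14)*sqrt(-1/(C1 - 5*z))/2


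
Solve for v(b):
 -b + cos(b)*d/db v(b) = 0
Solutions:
 v(b) = C1 + Integral(b/cos(b), b)


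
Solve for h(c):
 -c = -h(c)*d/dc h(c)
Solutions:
 h(c) = -sqrt(C1 + c^2)
 h(c) = sqrt(C1 + c^2)


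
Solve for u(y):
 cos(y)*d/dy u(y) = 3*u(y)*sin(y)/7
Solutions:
 u(y) = C1/cos(y)^(3/7)


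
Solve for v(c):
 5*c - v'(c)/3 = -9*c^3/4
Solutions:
 v(c) = C1 + 27*c^4/16 + 15*c^2/2


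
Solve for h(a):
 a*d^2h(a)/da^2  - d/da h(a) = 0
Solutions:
 h(a) = C1 + C2*a^2


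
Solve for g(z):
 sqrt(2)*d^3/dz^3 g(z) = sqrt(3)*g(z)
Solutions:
 g(z) = C3*exp(2^(5/6)*3^(1/6)*z/2) + (C1*sin(2^(5/6)*3^(2/3)*z/4) + C2*cos(2^(5/6)*3^(2/3)*z/4))*exp(-2^(5/6)*3^(1/6)*z/4)


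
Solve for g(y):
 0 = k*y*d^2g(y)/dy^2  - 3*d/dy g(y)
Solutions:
 g(y) = C1 + y^(((re(k) + 3)*re(k) + im(k)^2)/(re(k)^2 + im(k)^2))*(C2*sin(3*log(y)*Abs(im(k))/(re(k)^2 + im(k)^2)) + C3*cos(3*log(y)*im(k)/(re(k)^2 + im(k)^2)))


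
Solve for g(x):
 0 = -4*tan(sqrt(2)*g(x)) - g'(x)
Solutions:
 g(x) = sqrt(2)*(pi - asin(C1*exp(-4*sqrt(2)*x)))/2
 g(x) = sqrt(2)*asin(C1*exp(-4*sqrt(2)*x))/2


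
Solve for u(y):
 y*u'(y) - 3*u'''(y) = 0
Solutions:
 u(y) = C1 + Integral(C2*airyai(3^(2/3)*y/3) + C3*airybi(3^(2/3)*y/3), y)


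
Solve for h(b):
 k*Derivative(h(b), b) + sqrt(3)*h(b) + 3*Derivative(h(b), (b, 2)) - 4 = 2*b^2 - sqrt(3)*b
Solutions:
 h(b) = C1*exp(b*(-k + sqrt(k^2 - 12*sqrt(3)))/6) + C2*exp(-b*(k + sqrt(k^2 - 12*sqrt(3)))/6) + 2*sqrt(3)*b^2/3 - 4*b*k/3 - b + 4*sqrt(3)*k^2/9 + sqrt(3)*k/3 - 4 + 4*sqrt(3)/3


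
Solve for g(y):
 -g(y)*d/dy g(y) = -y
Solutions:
 g(y) = -sqrt(C1 + y^2)
 g(y) = sqrt(C1 + y^2)


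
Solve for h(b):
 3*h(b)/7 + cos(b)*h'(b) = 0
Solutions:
 h(b) = C1*(sin(b) - 1)^(3/14)/(sin(b) + 1)^(3/14)


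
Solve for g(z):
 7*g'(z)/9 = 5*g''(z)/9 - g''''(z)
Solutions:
 g(z) = C1 + C2*exp(z*(10*18^(1/3)/(sqrt(34221) + 189)^(1/3) + 12^(1/3)*(sqrt(34221) + 189)^(1/3))/36)*sin(2^(1/3)*3^(1/6)*z*(-2^(1/3)*3^(2/3)*(sqrt(34221) + 189)^(1/3) + 30/(sqrt(34221) + 189)^(1/3))/36) + C3*exp(z*(10*18^(1/3)/(sqrt(34221) + 189)^(1/3) + 12^(1/3)*(sqrt(34221) + 189)^(1/3))/36)*cos(2^(1/3)*3^(1/6)*z*(-2^(1/3)*3^(2/3)*(sqrt(34221) + 189)^(1/3) + 30/(sqrt(34221) + 189)^(1/3))/36) + C4*exp(-z*(10*18^(1/3)/(sqrt(34221) + 189)^(1/3) + 12^(1/3)*(sqrt(34221) + 189)^(1/3))/18)


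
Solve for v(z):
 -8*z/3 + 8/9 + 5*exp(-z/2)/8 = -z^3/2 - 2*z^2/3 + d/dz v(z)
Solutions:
 v(z) = C1 + z^4/8 + 2*z^3/9 - 4*z^2/3 + 8*z/9 - 5*exp(-z/2)/4


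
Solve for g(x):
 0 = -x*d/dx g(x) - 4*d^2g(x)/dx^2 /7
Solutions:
 g(x) = C1 + C2*erf(sqrt(14)*x/4)


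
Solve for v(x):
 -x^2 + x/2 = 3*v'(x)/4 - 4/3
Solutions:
 v(x) = C1 - 4*x^3/9 + x^2/3 + 16*x/9


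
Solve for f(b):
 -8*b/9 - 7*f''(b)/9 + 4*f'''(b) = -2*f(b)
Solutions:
 f(b) = C1*exp(b*(49/(324*sqrt(942726) + 314585)^(1/3) + 14 + (324*sqrt(942726) + 314585)^(1/3))/216)*sin(sqrt(3)*b*(-(324*sqrt(942726) + 314585)^(1/3) + 49/(324*sqrt(942726) + 314585)^(1/3))/216) + C2*exp(b*(49/(324*sqrt(942726) + 314585)^(1/3) + 14 + (324*sqrt(942726) + 314585)^(1/3))/216)*cos(sqrt(3)*b*(-(324*sqrt(942726) + 314585)^(1/3) + 49/(324*sqrt(942726) + 314585)^(1/3))/216) + C3*exp(b*(-(324*sqrt(942726) + 314585)^(1/3) - 49/(324*sqrt(942726) + 314585)^(1/3) + 7)/108) + 4*b/9


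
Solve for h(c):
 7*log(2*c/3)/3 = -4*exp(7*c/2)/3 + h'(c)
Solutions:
 h(c) = C1 + 7*c*log(c)/3 + 7*c*(-log(3) - 1 + log(2))/3 + 8*exp(7*c/2)/21


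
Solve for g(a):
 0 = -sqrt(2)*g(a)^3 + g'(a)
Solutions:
 g(a) = -sqrt(2)*sqrt(-1/(C1 + sqrt(2)*a))/2
 g(a) = sqrt(2)*sqrt(-1/(C1 + sqrt(2)*a))/2


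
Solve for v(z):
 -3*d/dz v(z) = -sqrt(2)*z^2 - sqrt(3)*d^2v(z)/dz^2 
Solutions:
 v(z) = C1 + C2*exp(sqrt(3)*z) + sqrt(2)*z^3/9 + sqrt(6)*z^2/9 + 2*sqrt(2)*z/9


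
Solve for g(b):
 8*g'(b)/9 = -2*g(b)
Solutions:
 g(b) = C1*exp(-9*b/4)


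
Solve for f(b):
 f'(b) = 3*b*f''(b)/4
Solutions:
 f(b) = C1 + C2*b^(7/3)


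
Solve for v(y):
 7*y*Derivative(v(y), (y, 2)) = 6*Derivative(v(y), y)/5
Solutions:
 v(y) = C1 + C2*y^(41/35)


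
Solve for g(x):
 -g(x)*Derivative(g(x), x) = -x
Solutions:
 g(x) = -sqrt(C1 + x^2)
 g(x) = sqrt(C1 + x^2)


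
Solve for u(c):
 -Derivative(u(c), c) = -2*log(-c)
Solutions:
 u(c) = C1 + 2*c*log(-c) - 2*c


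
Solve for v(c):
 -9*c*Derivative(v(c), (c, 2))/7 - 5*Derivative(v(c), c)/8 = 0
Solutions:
 v(c) = C1 + C2*c^(37/72)


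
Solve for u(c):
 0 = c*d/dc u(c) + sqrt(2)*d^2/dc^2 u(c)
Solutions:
 u(c) = C1 + C2*erf(2^(1/4)*c/2)


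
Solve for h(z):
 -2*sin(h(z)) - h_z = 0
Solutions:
 h(z) = -acos((-C1 - exp(4*z))/(C1 - exp(4*z))) + 2*pi
 h(z) = acos((-C1 - exp(4*z))/(C1 - exp(4*z)))


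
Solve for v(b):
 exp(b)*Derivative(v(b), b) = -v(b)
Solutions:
 v(b) = C1*exp(exp(-b))


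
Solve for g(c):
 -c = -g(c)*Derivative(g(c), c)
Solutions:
 g(c) = -sqrt(C1 + c^2)
 g(c) = sqrt(C1 + c^2)


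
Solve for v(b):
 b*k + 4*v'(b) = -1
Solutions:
 v(b) = C1 - b^2*k/8 - b/4


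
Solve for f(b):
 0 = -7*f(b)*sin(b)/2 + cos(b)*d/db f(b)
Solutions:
 f(b) = C1/cos(b)^(7/2)


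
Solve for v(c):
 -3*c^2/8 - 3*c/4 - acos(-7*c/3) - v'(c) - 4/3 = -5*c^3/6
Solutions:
 v(c) = C1 + 5*c^4/24 - c^3/8 - 3*c^2/8 - c*acos(-7*c/3) - 4*c/3 - sqrt(9 - 49*c^2)/7


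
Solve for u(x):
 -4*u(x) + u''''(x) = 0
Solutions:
 u(x) = C1*exp(-sqrt(2)*x) + C2*exp(sqrt(2)*x) + C3*sin(sqrt(2)*x) + C4*cos(sqrt(2)*x)


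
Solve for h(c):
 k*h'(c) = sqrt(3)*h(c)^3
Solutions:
 h(c) = -sqrt(2)*sqrt(-k/(C1*k + sqrt(3)*c))/2
 h(c) = sqrt(2)*sqrt(-k/(C1*k + sqrt(3)*c))/2


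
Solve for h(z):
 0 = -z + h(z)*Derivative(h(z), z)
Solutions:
 h(z) = -sqrt(C1 + z^2)
 h(z) = sqrt(C1 + z^2)


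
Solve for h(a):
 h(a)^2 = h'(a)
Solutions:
 h(a) = -1/(C1 + a)


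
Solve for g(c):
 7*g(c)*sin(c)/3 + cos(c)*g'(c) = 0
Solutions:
 g(c) = C1*cos(c)^(7/3)


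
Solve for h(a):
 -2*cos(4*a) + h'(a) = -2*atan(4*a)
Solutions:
 h(a) = C1 - 2*a*atan(4*a) + log(16*a^2 + 1)/4 + sin(4*a)/2


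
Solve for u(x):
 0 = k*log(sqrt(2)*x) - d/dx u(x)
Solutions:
 u(x) = C1 + k*x*log(x) - k*x + k*x*log(2)/2


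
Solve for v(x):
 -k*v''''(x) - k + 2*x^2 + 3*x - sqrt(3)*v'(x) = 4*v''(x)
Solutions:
 v(x) = C1 + C2*exp(2^(1/3)*x*(2^(1/3)*sqrt(3)*(sqrt((81 + 256/k)/k^2) + 9/k)^(1/3)/12 - 2^(1/3)*I*(sqrt((81 + 256/k)/k^2) + 9/k)^(1/3)/4 + 8/(k*(-sqrt(3) + 3*I)*(sqrt((81 + 256/k)/k^2) + 9/k)^(1/3)))) + C3*exp(2^(1/3)*x*(2^(1/3)*sqrt(3)*(sqrt((81 + 256/k)/k^2) + 9/k)^(1/3)/12 + 2^(1/3)*I*(sqrt((81 + 256/k)/k^2) + 9/k)^(1/3)/4 - 8/(k*(sqrt(3) + 3*I)*(sqrt((81 + 256/k)/k^2) + 9/k)^(1/3)))) + C4*exp(2^(1/3)*sqrt(3)*x*(-2^(1/3)*(sqrt((81 + 256/k)/k^2) + 9/k)^(1/3) + 8/(k*(sqrt((81 + 256/k)/k^2) + 9/k)^(1/3)))/6) - sqrt(3)*k*x/3 + 2*sqrt(3)*x^3/9 - 8*x^2/3 + sqrt(3)*x^2/2 - 4*x + 64*sqrt(3)*x/9


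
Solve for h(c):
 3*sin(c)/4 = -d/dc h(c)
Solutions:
 h(c) = C1 + 3*cos(c)/4


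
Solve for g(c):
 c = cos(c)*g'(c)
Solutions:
 g(c) = C1 + Integral(c/cos(c), c)


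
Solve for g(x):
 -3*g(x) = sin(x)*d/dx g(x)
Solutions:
 g(x) = C1*(cos(x) + 1)^(3/2)/(cos(x) - 1)^(3/2)


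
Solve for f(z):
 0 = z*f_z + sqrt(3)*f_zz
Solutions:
 f(z) = C1 + C2*erf(sqrt(2)*3^(3/4)*z/6)


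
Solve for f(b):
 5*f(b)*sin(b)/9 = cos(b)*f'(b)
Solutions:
 f(b) = C1/cos(b)^(5/9)


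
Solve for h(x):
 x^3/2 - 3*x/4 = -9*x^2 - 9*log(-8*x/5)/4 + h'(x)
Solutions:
 h(x) = C1 + x^4/8 + 3*x^3 - 3*x^2/8 + 9*x*log(-x)/4 + x*(-3*log(5) - 9/4 + 3*log(10)/4 + 6*log(2))


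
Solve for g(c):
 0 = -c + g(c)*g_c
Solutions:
 g(c) = -sqrt(C1 + c^2)
 g(c) = sqrt(C1 + c^2)


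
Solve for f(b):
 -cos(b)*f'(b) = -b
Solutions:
 f(b) = C1 + Integral(b/cos(b), b)


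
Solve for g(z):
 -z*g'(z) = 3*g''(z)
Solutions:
 g(z) = C1 + C2*erf(sqrt(6)*z/6)


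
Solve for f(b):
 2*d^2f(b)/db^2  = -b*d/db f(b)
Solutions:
 f(b) = C1 + C2*erf(b/2)


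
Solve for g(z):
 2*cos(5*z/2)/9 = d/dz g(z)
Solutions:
 g(z) = C1 + 4*sin(5*z/2)/45


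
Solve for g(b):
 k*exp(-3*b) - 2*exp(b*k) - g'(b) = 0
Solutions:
 g(b) = C1 - k*exp(-3*b)/3 - 2*exp(b*k)/k


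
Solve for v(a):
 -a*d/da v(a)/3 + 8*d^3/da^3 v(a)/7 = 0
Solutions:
 v(a) = C1 + Integral(C2*airyai(3^(2/3)*7^(1/3)*a/6) + C3*airybi(3^(2/3)*7^(1/3)*a/6), a)


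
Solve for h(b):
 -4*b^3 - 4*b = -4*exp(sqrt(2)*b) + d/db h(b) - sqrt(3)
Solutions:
 h(b) = C1 - b^4 - 2*b^2 + sqrt(3)*b + 2*sqrt(2)*exp(sqrt(2)*b)


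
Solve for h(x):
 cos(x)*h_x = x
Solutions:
 h(x) = C1 + Integral(x/cos(x), x)


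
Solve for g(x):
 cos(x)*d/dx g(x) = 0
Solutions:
 g(x) = C1


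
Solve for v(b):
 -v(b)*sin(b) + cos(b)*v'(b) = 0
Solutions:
 v(b) = C1/cos(b)


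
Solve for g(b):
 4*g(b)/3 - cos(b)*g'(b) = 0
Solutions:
 g(b) = C1*(sin(b) + 1)^(2/3)/(sin(b) - 1)^(2/3)


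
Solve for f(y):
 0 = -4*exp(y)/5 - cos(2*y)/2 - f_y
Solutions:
 f(y) = C1 - 4*exp(y)/5 - sin(2*y)/4


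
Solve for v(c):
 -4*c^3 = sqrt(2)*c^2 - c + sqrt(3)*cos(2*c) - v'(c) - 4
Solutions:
 v(c) = C1 + c^4 + sqrt(2)*c^3/3 - c^2/2 - 4*c + sqrt(3)*sin(2*c)/2


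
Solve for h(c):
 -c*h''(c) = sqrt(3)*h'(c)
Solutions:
 h(c) = C1 + C2*c^(1 - sqrt(3))


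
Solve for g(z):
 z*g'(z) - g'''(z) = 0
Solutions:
 g(z) = C1 + Integral(C2*airyai(z) + C3*airybi(z), z)


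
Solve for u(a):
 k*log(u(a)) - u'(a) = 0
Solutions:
 li(u(a)) = C1 + a*k


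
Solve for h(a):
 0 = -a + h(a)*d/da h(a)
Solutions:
 h(a) = -sqrt(C1 + a^2)
 h(a) = sqrt(C1 + a^2)


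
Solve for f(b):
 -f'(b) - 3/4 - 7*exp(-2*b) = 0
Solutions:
 f(b) = C1 - 3*b/4 + 7*exp(-2*b)/2


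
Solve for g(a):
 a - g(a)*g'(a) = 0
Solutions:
 g(a) = -sqrt(C1 + a^2)
 g(a) = sqrt(C1 + a^2)


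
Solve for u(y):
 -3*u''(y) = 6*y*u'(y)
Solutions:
 u(y) = C1 + C2*erf(y)


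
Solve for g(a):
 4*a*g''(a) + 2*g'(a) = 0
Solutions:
 g(a) = C1 + C2*sqrt(a)


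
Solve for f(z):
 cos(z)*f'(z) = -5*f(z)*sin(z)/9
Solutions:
 f(z) = C1*cos(z)^(5/9)


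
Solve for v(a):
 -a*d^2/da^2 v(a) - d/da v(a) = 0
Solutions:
 v(a) = C1 + C2*log(a)


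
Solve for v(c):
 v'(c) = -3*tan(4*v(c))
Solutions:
 v(c) = -asin(C1*exp(-12*c))/4 + pi/4
 v(c) = asin(C1*exp(-12*c))/4


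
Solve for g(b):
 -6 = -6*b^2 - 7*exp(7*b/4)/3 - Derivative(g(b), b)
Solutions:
 g(b) = C1 - 2*b^3 + 6*b - 4*exp(7*b/4)/3


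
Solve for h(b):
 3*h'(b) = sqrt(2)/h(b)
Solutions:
 h(b) = -sqrt(C1 + 6*sqrt(2)*b)/3
 h(b) = sqrt(C1 + 6*sqrt(2)*b)/3


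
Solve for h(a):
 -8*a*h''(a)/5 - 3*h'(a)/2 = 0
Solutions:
 h(a) = C1 + C2*a^(1/16)


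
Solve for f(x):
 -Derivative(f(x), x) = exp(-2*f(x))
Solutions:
 f(x) = log(-sqrt(C1 - 2*x))
 f(x) = log(C1 - 2*x)/2


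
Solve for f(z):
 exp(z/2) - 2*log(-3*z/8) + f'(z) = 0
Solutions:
 f(z) = C1 + 2*z*log(-z) + 2*z*(-3*log(2) - 1 + log(3)) - 2*exp(z/2)


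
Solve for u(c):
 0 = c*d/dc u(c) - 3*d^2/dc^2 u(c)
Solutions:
 u(c) = C1 + C2*erfi(sqrt(6)*c/6)


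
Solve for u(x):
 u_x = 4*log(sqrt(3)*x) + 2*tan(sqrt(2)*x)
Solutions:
 u(x) = C1 + 4*x*log(x) - 4*x + 2*x*log(3) - sqrt(2)*log(cos(sqrt(2)*x))


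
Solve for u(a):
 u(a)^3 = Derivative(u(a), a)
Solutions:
 u(a) = -sqrt(2)*sqrt(-1/(C1 + a))/2
 u(a) = sqrt(2)*sqrt(-1/(C1 + a))/2


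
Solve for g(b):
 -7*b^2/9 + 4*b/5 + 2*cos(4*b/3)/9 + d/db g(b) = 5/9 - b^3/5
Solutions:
 g(b) = C1 - b^4/20 + 7*b^3/27 - 2*b^2/5 + 5*b/9 - sin(4*b/3)/6


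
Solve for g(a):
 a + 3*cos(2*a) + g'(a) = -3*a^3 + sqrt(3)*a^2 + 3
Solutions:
 g(a) = C1 - 3*a^4/4 + sqrt(3)*a^3/3 - a^2/2 + 3*a - 3*sin(a)*cos(a)


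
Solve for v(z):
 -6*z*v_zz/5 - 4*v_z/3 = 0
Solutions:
 v(z) = C1 + C2/z^(1/9)


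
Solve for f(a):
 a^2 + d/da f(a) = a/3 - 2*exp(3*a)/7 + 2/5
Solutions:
 f(a) = C1 - a^3/3 + a^2/6 + 2*a/5 - 2*exp(3*a)/21


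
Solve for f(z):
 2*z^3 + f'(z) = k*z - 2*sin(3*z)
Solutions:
 f(z) = C1 + k*z^2/2 - z^4/2 + 2*cos(3*z)/3


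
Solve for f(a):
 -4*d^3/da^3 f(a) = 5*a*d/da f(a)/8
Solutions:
 f(a) = C1 + Integral(C2*airyai(-10^(1/3)*a/4) + C3*airybi(-10^(1/3)*a/4), a)


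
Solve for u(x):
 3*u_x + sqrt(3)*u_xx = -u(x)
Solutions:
 u(x) = C1*exp(sqrt(3)*x*(-3 + sqrt(9 - 4*sqrt(3)))/6) + C2*exp(-sqrt(3)*x*(sqrt(9 - 4*sqrt(3)) + 3)/6)


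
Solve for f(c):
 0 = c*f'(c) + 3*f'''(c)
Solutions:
 f(c) = C1 + Integral(C2*airyai(-3^(2/3)*c/3) + C3*airybi(-3^(2/3)*c/3), c)


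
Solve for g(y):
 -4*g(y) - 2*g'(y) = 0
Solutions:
 g(y) = C1*exp(-2*y)


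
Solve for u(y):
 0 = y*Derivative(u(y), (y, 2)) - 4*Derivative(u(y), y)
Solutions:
 u(y) = C1 + C2*y^5


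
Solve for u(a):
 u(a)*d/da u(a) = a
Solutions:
 u(a) = -sqrt(C1 + a^2)
 u(a) = sqrt(C1 + a^2)


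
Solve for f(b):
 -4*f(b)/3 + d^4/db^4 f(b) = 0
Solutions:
 f(b) = C1*exp(-sqrt(2)*3^(3/4)*b/3) + C2*exp(sqrt(2)*3^(3/4)*b/3) + C3*sin(sqrt(2)*3^(3/4)*b/3) + C4*cos(sqrt(2)*3^(3/4)*b/3)


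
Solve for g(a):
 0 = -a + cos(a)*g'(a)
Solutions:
 g(a) = C1 + Integral(a/cos(a), a)


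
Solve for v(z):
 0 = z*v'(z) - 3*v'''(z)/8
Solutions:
 v(z) = C1 + Integral(C2*airyai(2*3^(2/3)*z/3) + C3*airybi(2*3^(2/3)*z/3), z)


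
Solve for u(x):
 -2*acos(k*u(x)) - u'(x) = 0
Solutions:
 Integral(1/acos(_y*k), (_y, u(x))) = C1 - 2*x


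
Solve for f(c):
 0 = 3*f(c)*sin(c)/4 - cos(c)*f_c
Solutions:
 f(c) = C1/cos(c)^(3/4)


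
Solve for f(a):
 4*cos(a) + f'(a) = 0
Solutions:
 f(a) = C1 - 4*sin(a)


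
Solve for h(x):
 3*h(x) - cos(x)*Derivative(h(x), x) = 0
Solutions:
 h(x) = C1*(sin(x) + 1)^(3/2)/(sin(x) - 1)^(3/2)


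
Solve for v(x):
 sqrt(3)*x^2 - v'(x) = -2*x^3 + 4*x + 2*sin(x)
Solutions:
 v(x) = C1 + x^4/2 + sqrt(3)*x^3/3 - 2*x^2 + 2*cos(x)


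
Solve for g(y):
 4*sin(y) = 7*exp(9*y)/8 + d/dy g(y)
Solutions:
 g(y) = C1 - 7*exp(9*y)/72 - 4*cos(y)


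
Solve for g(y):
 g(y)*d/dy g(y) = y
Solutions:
 g(y) = -sqrt(C1 + y^2)
 g(y) = sqrt(C1 + y^2)


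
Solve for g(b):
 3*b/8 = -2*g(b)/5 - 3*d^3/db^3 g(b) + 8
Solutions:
 g(b) = C3*exp(-15^(2/3)*2^(1/3)*b/15) - 15*b/16 + (C1*sin(2^(1/3)*3^(1/6)*5^(2/3)*b/10) + C2*cos(2^(1/3)*3^(1/6)*5^(2/3)*b/10))*exp(15^(2/3)*2^(1/3)*b/30) + 20


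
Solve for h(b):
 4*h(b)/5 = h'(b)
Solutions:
 h(b) = C1*exp(4*b/5)


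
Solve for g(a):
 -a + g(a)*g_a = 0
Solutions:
 g(a) = -sqrt(C1 + a^2)
 g(a) = sqrt(C1 + a^2)


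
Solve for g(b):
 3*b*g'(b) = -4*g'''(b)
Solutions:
 g(b) = C1 + Integral(C2*airyai(-6^(1/3)*b/2) + C3*airybi(-6^(1/3)*b/2), b)


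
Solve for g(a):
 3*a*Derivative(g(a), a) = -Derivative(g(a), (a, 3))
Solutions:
 g(a) = C1 + Integral(C2*airyai(-3^(1/3)*a) + C3*airybi(-3^(1/3)*a), a)


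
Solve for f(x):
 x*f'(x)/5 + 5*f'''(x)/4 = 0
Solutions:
 f(x) = C1 + Integral(C2*airyai(-2^(2/3)*5^(1/3)*x/5) + C3*airybi(-2^(2/3)*5^(1/3)*x/5), x)


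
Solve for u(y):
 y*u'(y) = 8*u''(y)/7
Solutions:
 u(y) = C1 + C2*erfi(sqrt(7)*y/4)


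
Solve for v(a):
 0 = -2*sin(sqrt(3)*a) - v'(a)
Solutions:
 v(a) = C1 + 2*sqrt(3)*cos(sqrt(3)*a)/3


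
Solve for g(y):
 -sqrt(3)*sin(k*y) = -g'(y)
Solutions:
 g(y) = C1 - sqrt(3)*cos(k*y)/k


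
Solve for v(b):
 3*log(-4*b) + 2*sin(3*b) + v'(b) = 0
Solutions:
 v(b) = C1 - 3*b*log(-b) - 6*b*log(2) + 3*b + 2*cos(3*b)/3


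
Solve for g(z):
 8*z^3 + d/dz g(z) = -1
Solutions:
 g(z) = C1 - 2*z^4 - z


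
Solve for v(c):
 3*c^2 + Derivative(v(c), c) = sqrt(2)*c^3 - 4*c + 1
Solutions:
 v(c) = C1 + sqrt(2)*c^4/4 - c^3 - 2*c^2 + c


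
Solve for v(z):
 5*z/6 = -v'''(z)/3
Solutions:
 v(z) = C1 + C2*z + C3*z^2 - 5*z^4/48


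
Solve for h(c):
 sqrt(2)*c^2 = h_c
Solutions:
 h(c) = C1 + sqrt(2)*c^3/3


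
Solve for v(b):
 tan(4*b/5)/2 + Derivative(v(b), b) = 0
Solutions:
 v(b) = C1 + 5*log(cos(4*b/5))/8


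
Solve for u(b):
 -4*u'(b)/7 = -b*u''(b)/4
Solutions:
 u(b) = C1 + C2*b^(23/7)


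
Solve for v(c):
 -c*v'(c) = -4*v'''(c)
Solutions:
 v(c) = C1 + Integral(C2*airyai(2^(1/3)*c/2) + C3*airybi(2^(1/3)*c/2), c)


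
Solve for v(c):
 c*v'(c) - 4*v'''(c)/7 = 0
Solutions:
 v(c) = C1 + Integral(C2*airyai(14^(1/3)*c/2) + C3*airybi(14^(1/3)*c/2), c)


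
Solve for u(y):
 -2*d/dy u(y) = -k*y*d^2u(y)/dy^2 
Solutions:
 u(y) = C1 + y^(((re(k) + 2)*re(k) + im(k)^2)/(re(k)^2 + im(k)^2))*(C2*sin(2*log(y)*Abs(im(k))/(re(k)^2 + im(k)^2)) + C3*cos(2*log(y)*im(k)/(re(k)^2 + im(k)^2)))


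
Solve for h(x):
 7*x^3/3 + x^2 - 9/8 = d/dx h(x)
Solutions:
 h(x) = C1 + 7*x^4/12 + x^3/3 - 9*x/8


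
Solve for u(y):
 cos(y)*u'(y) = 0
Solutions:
 u(y) = C1


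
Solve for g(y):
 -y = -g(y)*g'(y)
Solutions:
 g(y) = -sqrt(C1 + y^2)
 g(y) = sqrt(C1 + y^2)


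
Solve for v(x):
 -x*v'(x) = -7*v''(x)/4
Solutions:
 v(x) = C1 + C2*erfi(sqrt(14)*x/7)


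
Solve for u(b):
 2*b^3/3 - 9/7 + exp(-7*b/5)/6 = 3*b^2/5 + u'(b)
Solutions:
 u(b) = C1 + b^4/6 - b^3/5 - 9*b/7 - 5*exp(-7*b/5)/42


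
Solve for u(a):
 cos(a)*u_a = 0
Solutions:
 u(a) = C1


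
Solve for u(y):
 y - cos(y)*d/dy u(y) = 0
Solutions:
 u(y) = C1 + Integral(y/cos(y), y)


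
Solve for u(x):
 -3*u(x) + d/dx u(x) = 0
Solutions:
 u(x) = C1*exp(3*x)


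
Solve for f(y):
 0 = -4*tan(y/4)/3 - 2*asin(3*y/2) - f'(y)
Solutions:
 f(y) = C1 - 2*y*asin(3*y/2) - 2*sqrt(4 - 9*y^2)/3 + 16*log(cos(y/4))/3


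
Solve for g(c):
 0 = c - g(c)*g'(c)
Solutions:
 g(c) = -sqrt(C1 + c^2)
 g(c) = sqrt(C1 + c^2)
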